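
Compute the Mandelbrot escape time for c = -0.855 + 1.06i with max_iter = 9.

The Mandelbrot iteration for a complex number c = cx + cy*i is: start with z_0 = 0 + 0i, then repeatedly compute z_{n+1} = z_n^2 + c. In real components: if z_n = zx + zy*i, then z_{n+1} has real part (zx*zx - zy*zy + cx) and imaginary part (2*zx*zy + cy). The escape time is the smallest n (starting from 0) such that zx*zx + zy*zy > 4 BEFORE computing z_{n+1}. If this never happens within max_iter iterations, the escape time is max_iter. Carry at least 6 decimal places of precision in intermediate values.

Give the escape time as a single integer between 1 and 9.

Answer: 3

Derivation:
z_0 = 0 + 0i, c = -0.8550 + 1.0600i
Iter 1: z = -0.8550 + 1.0600i, |z|^2 = 1.8546
Iter 2: z = -1.2476 + -0.7526i, |z|^2 = 2.1229
Iter 3: z = 0.1350 + 2.9378i, |z|^2 = 8.6492
Escaped at iteration 3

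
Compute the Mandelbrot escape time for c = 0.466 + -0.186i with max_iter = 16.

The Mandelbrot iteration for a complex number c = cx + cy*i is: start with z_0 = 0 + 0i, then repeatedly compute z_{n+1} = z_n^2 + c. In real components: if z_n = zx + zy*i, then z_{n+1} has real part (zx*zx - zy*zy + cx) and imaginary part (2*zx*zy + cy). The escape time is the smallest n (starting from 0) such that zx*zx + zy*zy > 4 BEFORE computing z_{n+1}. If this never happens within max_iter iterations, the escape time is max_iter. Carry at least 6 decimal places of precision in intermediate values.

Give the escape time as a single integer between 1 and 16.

z_0 = 0 + 0i, c = 0.4660 + -0.1860i
Iter 1: z = 0.4660 + -0.1860i, |z|^2 = 0.2518
Iter 2: z = 0.6486 + -0.3594i, |z|^2 = 0.5498
Iter 3: z = 0.7575 + -0.6521i, |z|^2 = 0.9991
Iter 4: z = 0.6145 + -1.1740i, |z|^2 = 1.7558
Iter 5: z = -0.5345 + -1.6289i, |z|^2 = 2.9390
Iter 6: z = -1.9015 + 1.5554i, |z|^2 = 6.0350
Escaped at iteration 6

Answer: 6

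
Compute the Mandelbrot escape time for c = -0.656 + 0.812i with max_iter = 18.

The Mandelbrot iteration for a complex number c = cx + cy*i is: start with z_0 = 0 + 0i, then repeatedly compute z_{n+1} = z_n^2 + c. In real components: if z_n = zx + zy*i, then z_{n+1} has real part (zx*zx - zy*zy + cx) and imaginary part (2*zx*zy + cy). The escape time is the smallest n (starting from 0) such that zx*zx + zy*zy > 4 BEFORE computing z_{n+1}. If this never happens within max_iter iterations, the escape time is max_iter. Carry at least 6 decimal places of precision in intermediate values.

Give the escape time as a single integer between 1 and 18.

Answer: 4

Derivation:
z_0 = 0 + 0i, c = -0.6560 + 0.8120i
Iter 1: z = -0.6560 + 0.8120i, |z|^2 = 1.0897
Iter 2: z = -0.8850 + -0.2533i, |z|^2 = 0.8474
Iter 3: z = 0.0631 + 1.2604i, |z|^2 = 1.5926
Iter 4: z = -2.2407 + 0.9710i, |z|^2 = 5.9634
Escaped at iteration 4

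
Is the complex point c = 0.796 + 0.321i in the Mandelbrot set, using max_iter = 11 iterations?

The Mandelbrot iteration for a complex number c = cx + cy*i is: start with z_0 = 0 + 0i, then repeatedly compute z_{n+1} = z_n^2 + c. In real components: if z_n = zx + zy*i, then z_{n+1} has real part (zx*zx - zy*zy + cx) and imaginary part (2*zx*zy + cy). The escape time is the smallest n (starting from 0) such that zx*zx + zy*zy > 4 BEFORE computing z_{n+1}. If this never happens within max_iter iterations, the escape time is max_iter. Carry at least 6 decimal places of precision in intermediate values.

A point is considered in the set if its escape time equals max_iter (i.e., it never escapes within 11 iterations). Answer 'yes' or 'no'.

Answer: no

Derivation:
z_0 = 0 + 0i, c = 0.7960 + 0.3210i
Iter 1: z = 0.7960 + 0.3210i, |z|^2 = 0.7367
Iter 2: z = 1.3266 + 0.8320i, |z|^2 = 2.4521
Iter 3: z = 1.8635 + 2.5285i, |z|^2 = 9.8661
Escaped at iteration 3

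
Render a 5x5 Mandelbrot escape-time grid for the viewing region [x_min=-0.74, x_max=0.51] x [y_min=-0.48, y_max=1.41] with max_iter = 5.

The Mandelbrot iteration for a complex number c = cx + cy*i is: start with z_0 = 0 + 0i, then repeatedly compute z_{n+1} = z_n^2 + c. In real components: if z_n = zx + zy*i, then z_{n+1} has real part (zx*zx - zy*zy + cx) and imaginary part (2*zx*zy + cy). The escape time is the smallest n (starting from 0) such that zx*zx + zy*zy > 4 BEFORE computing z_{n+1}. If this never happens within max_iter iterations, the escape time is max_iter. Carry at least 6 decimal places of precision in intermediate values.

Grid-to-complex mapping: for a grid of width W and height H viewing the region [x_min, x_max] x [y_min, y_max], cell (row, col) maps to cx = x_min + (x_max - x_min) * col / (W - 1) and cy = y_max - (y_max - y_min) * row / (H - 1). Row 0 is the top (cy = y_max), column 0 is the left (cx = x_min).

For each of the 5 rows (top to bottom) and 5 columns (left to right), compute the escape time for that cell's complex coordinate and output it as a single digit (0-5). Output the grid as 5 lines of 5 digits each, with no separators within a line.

Answer: 22222
45543
55555
55555
55555

Derivation:
(row=0, col=0): c = -0.7400 + 1.4100i → escape time 2
(row=0, col=1): c = -0.4275 + 1.4100i → escape time 2
(row=0, col=2): c = -0.1150 + 1.4100i → escape time 2
(row=0, col=3): c = 0.1975 + 1.4100i → escape time 2
(row=0, col=4): c = 0.5100 + 1.4100i → escape time 2
(row=1, col=0): c = -0.7400 + 0.9375i → escape time 4
(row=1, col=1): c = -0.4275 + 0.9375i → escape time 5
(row=1, col=2): c = -0.1150 + 0.9375i → escape time 5
(row=1, col=3): c = 0.1975 + 0.9375i → escape time 4
(row=1, col=4): c = 0.5100 + 0.9375i → escape time 3
(row=2, col=0): c = -0.7400 + 0.4650i → escape time 5
(row=2, col=1): c = -0.4275 + 0.4650i → escape time 5
(row=2, col=2): c = -0.1150 + 0.4650i → escape time 5
(row=2, col=3): c = 0.1975 + 0.4650i → escape time 5
(row=2, col=4): c = 0.5100 + 0.4650i → escape time 5
(row=3, col=0): c = -0.7400 + -0.0075i → escape time 5
(row=3, col=1): c = -0.4275 + -0.0075i → escape time 5
(row=3, col=2): c = -0.1150 + -0.0075i → escape time 5
(row=3, col=3): c = 0.1975 + -0.0075i → escape time 5
(row=3, col=4): c = 0.5100 + -0.0075i → escape time 5
(row=4, col=0): c = -0.7400 + -0.4800i → escape time 5
(row=4, col=1): c = -0.4275 + -0.4800i → escape time 5
(row=4, col=2): c = -0.1150 + -0.4800i → escape time 5
(row=4, col=3): c = 0.1975 + -0.4800i → escape time 5
(row=4, col=4): c = 0.5100 + -0.4800i → escape time 5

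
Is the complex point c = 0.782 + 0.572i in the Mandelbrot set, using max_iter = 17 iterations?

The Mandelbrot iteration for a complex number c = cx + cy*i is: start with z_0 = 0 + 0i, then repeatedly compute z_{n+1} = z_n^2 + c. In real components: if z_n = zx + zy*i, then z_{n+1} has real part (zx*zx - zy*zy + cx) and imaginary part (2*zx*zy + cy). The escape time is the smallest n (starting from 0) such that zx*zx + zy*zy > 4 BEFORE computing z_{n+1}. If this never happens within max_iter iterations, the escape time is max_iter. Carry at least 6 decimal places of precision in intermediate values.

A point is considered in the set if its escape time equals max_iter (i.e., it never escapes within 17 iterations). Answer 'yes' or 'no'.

z_0 = 0 + 0i, c = 0.7820 + 0.5720i
Iter 1: z = 0.7820 + 0.5720i, |z|^2 = 0.9387
Iter 2: z = 1.0663 + 1.4666i, |z|^2 = 3.2880
Iter 3: z = -0.2319 + 3.6998i, |z|^2 = 13.7423
Escaped at iteration 3

Answer: no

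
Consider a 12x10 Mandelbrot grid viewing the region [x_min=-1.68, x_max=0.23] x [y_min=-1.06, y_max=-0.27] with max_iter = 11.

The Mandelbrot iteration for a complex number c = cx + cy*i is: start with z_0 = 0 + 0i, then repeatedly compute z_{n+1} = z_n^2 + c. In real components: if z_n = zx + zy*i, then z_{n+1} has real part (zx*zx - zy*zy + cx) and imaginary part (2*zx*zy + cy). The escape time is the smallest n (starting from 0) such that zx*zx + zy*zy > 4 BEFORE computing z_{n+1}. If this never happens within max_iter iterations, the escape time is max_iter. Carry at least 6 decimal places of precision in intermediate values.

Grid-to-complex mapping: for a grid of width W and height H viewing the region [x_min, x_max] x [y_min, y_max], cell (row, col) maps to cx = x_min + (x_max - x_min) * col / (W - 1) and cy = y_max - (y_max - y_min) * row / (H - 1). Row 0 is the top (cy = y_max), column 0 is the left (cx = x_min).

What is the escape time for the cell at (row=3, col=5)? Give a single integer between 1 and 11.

z_0 = 0 + 0i, c = -0.8118 + -0.5333i
Iter 1: z = -0.8118 + -0.5333i, |z|^2 = 0.9435
Iter 2: z = -0.4372 + 0.3326i, |z|^2 = 0.3018
Iter 3: z = -0.7313 + -0.8242i, |z|^2 = 1.2140
Iter 4: z = -0.9563 + 0.6721i, |z|^2 = 1.3662
Iter 5: z = -0.3490 + -1.8188i, |z|^2 = 3.4297
Iter 6: z = -3.9979 + 0.7362i, |z|^2 = 16.5251
Escaped at iteration 6

Answer: 6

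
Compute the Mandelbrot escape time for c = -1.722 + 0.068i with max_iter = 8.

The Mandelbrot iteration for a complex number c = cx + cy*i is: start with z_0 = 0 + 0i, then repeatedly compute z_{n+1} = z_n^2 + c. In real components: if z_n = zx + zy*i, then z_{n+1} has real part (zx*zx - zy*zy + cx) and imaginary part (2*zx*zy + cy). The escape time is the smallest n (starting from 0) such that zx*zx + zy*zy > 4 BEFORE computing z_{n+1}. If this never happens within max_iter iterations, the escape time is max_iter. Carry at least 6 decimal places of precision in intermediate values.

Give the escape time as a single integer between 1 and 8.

z_0 = 0 + 0i, c = -1.7220 + 0.0680i
Iter 1: z = -1.7220 + 0.0680i, |z|^2 = 2.9699
Iter 2: z = 1.2387 + -0.1662i, |z|^2 = 1.5619
Iter 3: z = -0.2153 + -0.3437i, |z|^2 = 0.1645
Iter 4: z = -1.7938 + 0.2160i, |z|^2 = 3.2643
Iter 5: z = 1.4489 + -0.7070i, |z|^2 = 2.5993
Iter 6: z = -0.1225 + -1.9808i, |z|^2 = 3.9387
Iter 7: z = -5.6307 + 0.5532i, |z|^2 = 32.0104
Escaped at iteration 7

Answer: 7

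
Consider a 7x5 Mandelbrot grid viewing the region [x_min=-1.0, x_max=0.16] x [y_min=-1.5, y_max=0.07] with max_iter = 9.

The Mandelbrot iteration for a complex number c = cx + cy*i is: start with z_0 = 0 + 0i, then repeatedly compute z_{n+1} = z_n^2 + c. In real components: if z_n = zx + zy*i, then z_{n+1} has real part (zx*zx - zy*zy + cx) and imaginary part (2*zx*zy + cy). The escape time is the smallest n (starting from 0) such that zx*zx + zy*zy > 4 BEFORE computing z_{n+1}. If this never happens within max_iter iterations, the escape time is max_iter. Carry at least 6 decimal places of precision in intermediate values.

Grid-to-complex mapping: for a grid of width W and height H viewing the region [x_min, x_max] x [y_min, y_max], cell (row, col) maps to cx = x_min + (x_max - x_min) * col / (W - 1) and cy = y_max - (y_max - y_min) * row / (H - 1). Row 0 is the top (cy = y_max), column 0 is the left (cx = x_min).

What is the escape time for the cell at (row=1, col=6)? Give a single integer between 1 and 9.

Answer: 9

Derivation:
z_0 = 0 + 0i, c = 0.1600 + -0.3225i
Iter 1: z = 0.1600 + -0.3225i, |z|^2 = 0.1296
Iter 2: z = 0.0816 + -0.4257i, |z|^2 = 0.1879
Iter 3: z = -0.0146 + -0.3920i, |z|^2 = 0.1539
Iter 4: z = 0.0066 + -0.3111i, |z|^2 = 0.0968
Iter 5: z = 0.0633 + -0.3266i, |z|^2 = 0.1107
Iter 6: z = 0.0573 + -0.3638i, |z|^2 = 0.1357
Iter 7: z = 0.0309 + -0.3642i, |z|^2 = 0.1336
Iter 8: z = 0.0283 + -0.3450i, |z|^2 = 0.1198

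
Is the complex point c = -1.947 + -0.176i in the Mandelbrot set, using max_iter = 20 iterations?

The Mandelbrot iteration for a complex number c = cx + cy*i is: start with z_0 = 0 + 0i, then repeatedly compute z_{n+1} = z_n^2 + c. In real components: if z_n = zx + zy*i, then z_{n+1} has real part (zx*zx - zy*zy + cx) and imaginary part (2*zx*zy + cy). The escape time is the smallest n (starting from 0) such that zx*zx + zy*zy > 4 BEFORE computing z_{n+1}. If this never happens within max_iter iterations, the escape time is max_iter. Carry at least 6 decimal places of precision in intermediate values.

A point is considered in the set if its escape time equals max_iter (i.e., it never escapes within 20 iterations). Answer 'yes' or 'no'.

z_0 = 0 + 0i, c = -1.9470 + -0.1760i
Iter 1: z = -1.9470 + -0.1760i, |z|^2 = 3.8218
Iter 2: z = 1.8128 + 0.5093i, |z|^2 = 3.5458
Iter 3: z = 1.0799 + 1.6707i, |z|^2 = 3.9575
Iter 4: z = -3.5720 + 3.4325i, |z|^2 = 24.5415
Escaped at iteration 4

Answer: no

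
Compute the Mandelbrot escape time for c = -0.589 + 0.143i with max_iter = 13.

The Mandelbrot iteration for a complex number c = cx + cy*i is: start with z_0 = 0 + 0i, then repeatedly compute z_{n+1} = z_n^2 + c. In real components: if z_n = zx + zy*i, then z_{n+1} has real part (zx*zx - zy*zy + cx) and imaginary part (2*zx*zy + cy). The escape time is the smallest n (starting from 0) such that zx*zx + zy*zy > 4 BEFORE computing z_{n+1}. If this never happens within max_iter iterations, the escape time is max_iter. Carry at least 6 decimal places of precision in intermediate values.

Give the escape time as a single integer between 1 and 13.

z_0 = 0 + 0i, c = -0.5890 + 0.1430i
Iter 1: z = -0.5890 + 0.1430i, |z|^2 = 0.3674
Iter 2: z = -0.2625 + -0.0255i, |z|^2 = 0.0696
Iter 3: z = -0.5207 + 0.1564i, |z|^2 = 0.2956
Iter 4: z = -0.3423 + -0.0198i, |z|^2 = 0.1176
Iter 5: z = -0.4722 + 0.1566i, |z|^2 = 0.2475
Iter 6: z = -0.3905 + -0.0049i, |z|^2 = 0.1525
Iter 7: z = -0.4365 + 0.1468i, |z|^2 = 0.2121
Iter 8: z = -0.4200 + 0.0148i, |z|^2 = 0.1766
Iter 9: z = -0.4128 + 0.1305i, |z|^2 = 0.1875
Iter 10: z = -0.4356 + 0.0352i, |z|^2 = 0.1910
Iter 11: z = -0.4005 + 0.1123i, |z|^2 = 0.1730
Iter 12: z = -0.4412 + 0.0530i, |z|^2 = 0.1975

Answer: 13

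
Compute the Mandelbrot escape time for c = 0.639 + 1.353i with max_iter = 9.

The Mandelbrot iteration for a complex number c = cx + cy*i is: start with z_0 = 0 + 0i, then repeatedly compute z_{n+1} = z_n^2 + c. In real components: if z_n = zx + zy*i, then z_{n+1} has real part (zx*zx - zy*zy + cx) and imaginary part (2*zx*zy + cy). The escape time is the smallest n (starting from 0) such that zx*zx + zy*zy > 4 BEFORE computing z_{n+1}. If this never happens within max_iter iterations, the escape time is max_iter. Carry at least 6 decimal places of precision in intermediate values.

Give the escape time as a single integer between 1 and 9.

Answer: 2

Derivation:
z_0 = 0 + 0i, c = 0.6390 + 1.3530i
Iter 1: z = 0.6390 + 1.3530i, |z|^2 = 2.2389
Iter 2: z = -0.7833 + 3.0821i, |z|^2 = 10.1131
Escaped at iteration 2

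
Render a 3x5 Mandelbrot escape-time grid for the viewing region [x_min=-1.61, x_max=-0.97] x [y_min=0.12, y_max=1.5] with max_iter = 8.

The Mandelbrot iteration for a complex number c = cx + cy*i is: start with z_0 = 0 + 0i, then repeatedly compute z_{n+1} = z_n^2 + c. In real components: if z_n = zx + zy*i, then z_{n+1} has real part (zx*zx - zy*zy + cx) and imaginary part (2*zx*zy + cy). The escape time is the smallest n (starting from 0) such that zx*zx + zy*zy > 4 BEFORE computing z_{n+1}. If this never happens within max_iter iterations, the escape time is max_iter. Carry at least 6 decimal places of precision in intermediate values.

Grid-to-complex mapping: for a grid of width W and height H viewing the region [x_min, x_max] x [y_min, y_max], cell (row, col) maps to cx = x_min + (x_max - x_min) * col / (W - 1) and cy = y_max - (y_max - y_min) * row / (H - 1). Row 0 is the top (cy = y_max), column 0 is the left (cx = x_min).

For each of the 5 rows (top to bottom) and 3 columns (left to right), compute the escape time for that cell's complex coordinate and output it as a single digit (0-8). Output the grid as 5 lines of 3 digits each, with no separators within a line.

(row=0, col=0): c = -1.6100 + 1.5000i → escape time 1
(row=0, col=1): c = -1.2900 + 1.5000i → escape time 2
(row=0, col=2): c = -0.9700 + 1.5000i → escape time 2
(row=1, col=0): c = -1.6100 + 1.1550i → escape time 2
(row=1, col=1): c = -1.2900 + 1.1550i → escape time 2
(row=1, col=2): c = -0.9700 + 1.1550i → escape time 3
(row=2, col=0): c = -1.6100 + 0.8100i → escape time 3
(row=2, col=1): c = -1.2900 + 0.8100i → escape time 3
(row=2, col=2): c = -0.9700 + 0.8100i → escape time 3
(row=3, col=0): c = -1.6100 + 0.4650i → escape time 3
(row=3, col=1): c = -1.2900 + 0.4650i → escape time 5
(row=3, col=2): c = -0.9700 + 0.4650i → escape time 5
(row=4, col=0): c = -1.6100 + 0.1200i → escape time 6
(row=4, col=1): c = -1.2900 + 0.1200i → escape time 8
(row=4, col=2): c = -0.9700 + 0.1200i → escape time 8

Answer: 122
223
333
355
688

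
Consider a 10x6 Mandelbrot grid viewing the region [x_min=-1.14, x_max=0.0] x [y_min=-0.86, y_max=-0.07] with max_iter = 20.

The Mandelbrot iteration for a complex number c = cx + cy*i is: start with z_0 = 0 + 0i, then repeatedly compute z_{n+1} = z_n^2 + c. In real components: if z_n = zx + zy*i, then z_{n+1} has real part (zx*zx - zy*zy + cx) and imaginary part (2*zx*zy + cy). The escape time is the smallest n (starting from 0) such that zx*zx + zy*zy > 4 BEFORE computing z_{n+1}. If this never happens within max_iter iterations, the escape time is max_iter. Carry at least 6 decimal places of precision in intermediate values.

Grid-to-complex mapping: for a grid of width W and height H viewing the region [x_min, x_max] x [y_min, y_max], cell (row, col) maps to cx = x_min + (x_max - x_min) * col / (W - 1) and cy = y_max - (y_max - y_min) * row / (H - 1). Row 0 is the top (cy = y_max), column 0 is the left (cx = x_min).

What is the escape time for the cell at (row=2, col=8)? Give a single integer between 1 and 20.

z_0 = 0 + 0i, c = -0.1267 + -0.3860i
Iter 1: z = -0.1267 + -0.3860i, |z|^2 = 0.1650
Iter 2: z = -0.2596 + -0.2882i, |z|^2 = 0.1505
Iter 3: z = -0.1423 + -0.2363i, |z|^2 = 0.0761
Iter 4: z = -0.1623 + -0.3187i, |z|^2 = 0.1279
Iter 5: z = -0.2019 + -0.2826i, |z|^2 = 0.1206
Iter 6: z = -0.1657 + -0.2719i, |z|^2 = 0.1014
Iter 7: z = -0.1731 + -0.2959i, |z|^2 = 0.1175
Iter 8: z = -0.1842 + -0.2836i, |z|^2 = 0.1143
Iter 9: z = -0.1731 + -0.2815i, |z|^2 = 0.1092
Iter 10: z = -0.1759 + -0.2885i, |z|^2 = 0.1142
Iter 11: z = -0.1790 + -0.2845i, |z|^2 = 0.1129
Iter 12: z = -0.1756 + -0.2842i, |z|^2 = 0.1116
Iter 13: z = -0.1766 + -0.2862i, |z|^2 = 0.1131
Iter 14: z = -0.1774 + -0.2849i, |z|^2 = 0.1126
Iter 15: z = -0.1764 + -0.2849i, |z|^2 = 0.1123
Iter 16: z = -0.1767 + -0.2855i, |z|^2 = 0.1127
Iter 17: z = -0.1769 + -0.2851i, |z|^2 = 0.1126
Iter 18: z = -0.1766 + -0.2851i, |z|^2 = 0.1125
Iter 19: z = -0.1768 + -0.2853i, |z|^2 = 0.1126

Answer: 20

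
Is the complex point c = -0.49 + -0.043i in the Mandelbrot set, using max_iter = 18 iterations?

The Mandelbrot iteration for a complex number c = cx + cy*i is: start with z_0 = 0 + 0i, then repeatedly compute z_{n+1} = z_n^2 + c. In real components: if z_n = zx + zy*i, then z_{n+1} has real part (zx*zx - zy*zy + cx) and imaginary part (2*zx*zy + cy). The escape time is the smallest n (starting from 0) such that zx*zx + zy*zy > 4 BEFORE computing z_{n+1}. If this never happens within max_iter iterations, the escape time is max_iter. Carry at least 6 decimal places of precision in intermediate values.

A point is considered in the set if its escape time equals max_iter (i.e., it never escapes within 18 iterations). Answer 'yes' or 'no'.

z_0 = 0 + 0i, c = -0.4900 + -0.0430i
Iter 1: z = -0.4900 + -0.0430i, |z|^2 = 0.2419
Iter 2: z = -0.2517 + -0.0009i, |z|^2 = 0.0634
Iter 3: z = -0.4266 + -0.0426i, |z|^2 = 0.1838
Iter 4: z = -0.3098 + -0.0067i, |z|^2 = 0.0960
Iter 5: z = -0.3941 + -0.0389i, |z|^2 = 0.1568
Iter 6: z = -0.3362 + -0.0124i, |z|^2 = 0.1132
Iter 7: z = -0.3771 + -0.0347i, |z|^2 = 0.1434
Iter 8: z = -0.3490 + -0.0168i, |z|^2 = 0.1221
Iter 9: z = -0.3685 + -0.0312i, |z|^2 = 0.1368
Iter 10: z = -0.3552 + -0.0200i, |z|^2 = 0.1266
Iter 11: z = -0.3642 + -0.0288i, |z|^2 = 0.1335
Iter 12: z = -0.3582 + -0.0220i, |z|^2 = 0.1288
Iter 13: z = -0.3622 + -0.0272i, |z|^2 = 0.1319
Iter 14: z = -0.3595 + -0.0233i, |z|^2 = 0.1298
Iter 15: z = -0.3613 + -0.0263i, |z|^2 = 0.1312
Iter 16: z = -0.3602 + -0.0240i, |z|^2 = 0.1303
Iter 17: z = -0.3608 + -0.0257i, |z|^2 = 0.1309
Did not escape in 18 iterations → in set

Answer: yes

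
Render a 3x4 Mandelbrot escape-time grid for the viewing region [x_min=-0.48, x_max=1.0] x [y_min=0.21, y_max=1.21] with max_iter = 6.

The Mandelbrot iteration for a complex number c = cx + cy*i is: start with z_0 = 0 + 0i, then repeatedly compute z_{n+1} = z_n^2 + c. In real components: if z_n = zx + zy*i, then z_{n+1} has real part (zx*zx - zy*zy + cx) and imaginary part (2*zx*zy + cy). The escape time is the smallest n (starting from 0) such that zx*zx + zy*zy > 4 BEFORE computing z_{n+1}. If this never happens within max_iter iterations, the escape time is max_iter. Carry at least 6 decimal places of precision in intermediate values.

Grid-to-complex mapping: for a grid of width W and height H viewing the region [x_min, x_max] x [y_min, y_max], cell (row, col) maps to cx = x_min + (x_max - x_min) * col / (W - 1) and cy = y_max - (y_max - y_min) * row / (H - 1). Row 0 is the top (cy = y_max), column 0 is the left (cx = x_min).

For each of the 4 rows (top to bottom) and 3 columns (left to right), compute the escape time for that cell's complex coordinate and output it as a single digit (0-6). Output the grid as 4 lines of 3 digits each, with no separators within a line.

Answer: 322
542
662
662

Derivation:
(row=0, col=0): c = -0.4800 + 1.2100i → escape time 3
(row=0, col=1): c = 0.2600 + 1.2100i → escape time 2
(row=0, col=2): c = 1.0000 + 1.2100i → escape time 2
(row=1, col=0): c = -0.4800 + 0.8767i → escape time 5
(row=1, col=1): c = 0.2600 + 0.8767i → escape time 4
(row=1, col=2): c = 1.0000 + 0.8767i → escape time 2
(row=2, col=0): c = -0.4800 + 0.5433i → escape time 6
(row=2, col=1): c = 0.2600 + 0.5433i → escape time 6
(row=2, col=2): c = 1.0000 + 0.5433i → escape time 2
(row=3, col=0): c = -0.4800 + 0.2100i → escape time 6
(row=3, col=1): c = 0.2600 + 0.2100i → escape time 6
(row=3, col=2): c = 1.0000 + 0.2100i → escape time 2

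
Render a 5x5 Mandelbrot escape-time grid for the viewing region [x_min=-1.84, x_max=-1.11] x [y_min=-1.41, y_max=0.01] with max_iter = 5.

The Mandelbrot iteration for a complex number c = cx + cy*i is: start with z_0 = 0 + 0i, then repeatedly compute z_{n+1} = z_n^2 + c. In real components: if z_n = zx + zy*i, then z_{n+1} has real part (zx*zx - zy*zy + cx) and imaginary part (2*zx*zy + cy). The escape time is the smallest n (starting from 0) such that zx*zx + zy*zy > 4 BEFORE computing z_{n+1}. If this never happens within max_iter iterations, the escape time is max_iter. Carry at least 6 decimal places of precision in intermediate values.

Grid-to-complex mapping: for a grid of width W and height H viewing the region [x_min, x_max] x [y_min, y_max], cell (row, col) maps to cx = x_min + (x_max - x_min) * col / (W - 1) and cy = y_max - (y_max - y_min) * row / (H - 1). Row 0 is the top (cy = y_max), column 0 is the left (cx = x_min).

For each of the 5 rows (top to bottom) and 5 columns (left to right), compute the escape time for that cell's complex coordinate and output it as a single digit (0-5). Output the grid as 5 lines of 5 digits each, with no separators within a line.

(row=0, col=0): c = -1.8400 + 0.0100i → escape time 5
(row=0, col=1): c = -1.6575 + 0.0100i → escape time 5
(row=0, col=2): c = -1.4750 + 0.0100i → escape time 5
(row=0, col=3): c = -1.2925 + 0.0100i → escape time 5
(row=0, col=4): c = -1.1100 + 0.0100i → escape time 5
(row=1, col=0): c = -1.8400 + -0.3450i → escape time 3
(row=1, col=1): c = -1.6575 + -0.3450i → escape time 4
(row=1, col=2): c = -1.4750 + -0.3450i → escape time 5
(row=1, col=3): c = -1.2925 + -0.3450i → escape time 5
(row=1, col=4): c = -1.1100 + -0.3450i → escape time 5
(row=2, col=0): c = -1.8400 + -0.7000i → escape time 2
(row=2, col=1): c = -1.6575 + -0.7000i → escape time 3
(row=2, col=2): c = -1.4750 + -0.7000i → escape time 3
(row=2, col=3): c = -1.2925 + -0.7000i → escape time 3
(row=2, col=4): c = -1.1100 + -0.7000i → escape time 3
(row=3, col=0): c = -1.8400 + -1.0550i → escape time 1
(row=3, col=1): c = -1.6575 + -1.0550i → escape time 2
(row=3, col=2): c = -1.4750 + -1.0550i → escape time 2
(row=3, col=3): c = -1.2925 + -1.0550i → escape time 3
(row=3, col=4): c = -1.1100 + -1.0550i → escape time 3
(row=4, col=0): c = -1.8400 + -1.4100i → escape time 1
(row=4, col=1): c = -1.6575 + -1.4100i → escape time 1
(row=4, col=2): c = -1.4750 + -1.4100i → escape time 1
(row=4, col=3): c = -1.2925 + -1.4100i → escape time 2
(row=4, col=4): c = -1.1100 + -1.4100i → escape time 2

Answer: 55555
34555
23333
12233
11122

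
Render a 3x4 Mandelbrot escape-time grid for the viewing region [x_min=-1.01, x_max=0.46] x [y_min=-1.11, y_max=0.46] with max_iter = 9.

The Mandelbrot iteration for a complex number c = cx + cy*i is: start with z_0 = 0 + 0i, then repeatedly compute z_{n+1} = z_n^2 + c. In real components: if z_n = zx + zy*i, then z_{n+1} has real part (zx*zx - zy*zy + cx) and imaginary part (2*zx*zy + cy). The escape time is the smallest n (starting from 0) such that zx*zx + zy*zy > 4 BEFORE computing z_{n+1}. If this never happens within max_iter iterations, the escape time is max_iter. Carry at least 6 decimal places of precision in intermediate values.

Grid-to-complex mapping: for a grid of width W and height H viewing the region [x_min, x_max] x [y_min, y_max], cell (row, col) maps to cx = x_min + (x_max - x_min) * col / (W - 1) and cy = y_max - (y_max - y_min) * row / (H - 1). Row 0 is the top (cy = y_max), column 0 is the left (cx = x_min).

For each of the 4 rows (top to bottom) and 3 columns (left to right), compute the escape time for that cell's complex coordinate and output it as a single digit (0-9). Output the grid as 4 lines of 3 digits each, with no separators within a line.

(row=0, col=0): c = -1.0100 + 0.4600i → escape time 5
(row=0, col=1): c = -0.2750 + 0.4600i → escape time 9
(row=0, col=2): c = 0.4600 + 0.4600i → escape time 6
(row=1, col=0): c = -1.0100 + -0.0633i → escape time 9
(row=1, col=1): c = -0.2750 + -0.0633i → escape time 9
(row=1, col=2): c = 0.4600 + -0.0633i → escape time 5
(row=2, col=0): c = -1.0100 + -0.5867i → escape time 5
(row=2, col=1): c = -0.2750 + -0.5867i → escape time 9
(row=2, col=2): c = 0.4600 + -0.5867i → escape time 5
(row=3, col=0): c = -1.0100 + -1.1100i → escape time 3
(row=3, col=1): c = -0.2750 + -1.1100i → escape time 5
(row=3, col=2): c = 0.4600 + -1.1100i → escape time 2

Answer: 596
995
595
352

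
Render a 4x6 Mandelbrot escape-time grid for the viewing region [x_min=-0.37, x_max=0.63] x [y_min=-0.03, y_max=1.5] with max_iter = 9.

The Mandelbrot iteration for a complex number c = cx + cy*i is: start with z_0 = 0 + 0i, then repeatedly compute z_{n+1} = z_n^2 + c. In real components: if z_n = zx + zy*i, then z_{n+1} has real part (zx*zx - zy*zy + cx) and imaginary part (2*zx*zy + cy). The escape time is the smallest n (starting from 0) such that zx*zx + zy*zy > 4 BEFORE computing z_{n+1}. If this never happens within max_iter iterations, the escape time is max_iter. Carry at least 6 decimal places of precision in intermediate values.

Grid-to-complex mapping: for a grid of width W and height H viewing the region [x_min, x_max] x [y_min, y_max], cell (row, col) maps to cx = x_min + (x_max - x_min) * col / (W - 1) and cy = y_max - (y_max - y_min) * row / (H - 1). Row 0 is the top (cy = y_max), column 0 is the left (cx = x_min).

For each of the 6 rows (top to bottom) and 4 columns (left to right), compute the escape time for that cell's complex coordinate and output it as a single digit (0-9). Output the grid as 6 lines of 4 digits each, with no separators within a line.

Answer: 2222
3322
5942
9993
9994
9994

Derivation:
(row=0, col=0): c = -0.3700 + 1.5000i → escape time 2
(row=0, col=1): c = -0.0367 + 1.5000i → escape time 2
(row=0, col=2): c = 0.2967 + 1.5000i → escape time 2
(row=0, col=3): c = 0.6300 + 1.5000i → escape time 2
(row=1, col=0): c = -0.3700 + 1.1940i → escape time 3
(row=1, col=1): c = -0.0367 + 1.1940i → escape time 3
(row=1, col=2): c = 0.2967 + 1.1940i → escape time 2
(row=1, col=3): c = 0.6300 + 1.1940i → escape time 2
(row=2, col=0): c = -0.3700 + 0.8880i → escape time 5
(row=2, col=1): c = -0.0367 + 0.8880i → escape time 9
(row=2, col=2): c = 0.2967 + 0.8880i → escape time 4
(row=2, col=3): c = 0.6300 + 0.8880i → escape time 2
(row=3, col=0): c = -0.3700 + 0.5820i → escape time 9
(row=3, col=1): c = -0.0367 + 0.5820i → escape time 9
(row=3, col=2): c = 0.2967 + 0.5820i → escape time 9
(row=3, col=3): c = 0.6300 + 0.5820i → escape time 3
(row=4, col=0): c = -0.3700 + 0.2760i → escape time 9
(row=4, col=1): c = -0.0367 + 0.2760i → escape time 9
(row=4, col=2): c = 0.2967 + 0.2760i → escape time 9
(row=4, col=3): c = 0.6300 + 0.2760i → escape time 4
(row=5, col=0): c = -0.3700 + -0.0300i → escape time 9
(row=5, col=1): c = -0.0367 + -0.0300i → escape time 9
(row=5, col=2): c = 0.2967 + -0.0300i → escape time 9
(row=5, col=3): c = 0.6300 + -0.0300i → escape time 4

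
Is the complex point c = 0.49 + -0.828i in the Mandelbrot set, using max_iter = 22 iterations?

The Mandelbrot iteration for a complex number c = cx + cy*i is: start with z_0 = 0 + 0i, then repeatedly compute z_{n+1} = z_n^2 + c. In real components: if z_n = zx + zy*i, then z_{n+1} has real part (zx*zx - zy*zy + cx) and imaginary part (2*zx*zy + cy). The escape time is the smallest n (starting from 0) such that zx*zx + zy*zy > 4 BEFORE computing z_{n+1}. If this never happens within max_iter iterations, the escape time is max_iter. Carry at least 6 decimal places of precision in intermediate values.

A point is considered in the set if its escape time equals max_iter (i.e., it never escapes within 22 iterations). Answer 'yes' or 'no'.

z_0 = 0 + 0i, c = 0.4900 + -0.8280i
Iter 1: z = 0.4900 + -0.8280i, |z|^2 = 0.9257
Iter 2: z = 0.0445 + -1.6394i, |z|^2 = 2.6897
Iter 3: z = -2.1958 + -0.9740i, |z|^2 = 5.7701
Escaped at iteration 3

Answer: no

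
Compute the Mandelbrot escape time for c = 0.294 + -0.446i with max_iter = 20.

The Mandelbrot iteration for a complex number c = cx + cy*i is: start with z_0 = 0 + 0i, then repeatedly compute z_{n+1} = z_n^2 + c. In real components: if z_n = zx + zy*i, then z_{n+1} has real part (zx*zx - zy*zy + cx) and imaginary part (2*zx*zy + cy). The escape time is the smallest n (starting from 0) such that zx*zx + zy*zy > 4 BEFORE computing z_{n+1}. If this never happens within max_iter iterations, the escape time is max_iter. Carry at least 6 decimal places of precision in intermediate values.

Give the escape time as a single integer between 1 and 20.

Answer: 20

Derivation:
z_0 = 0 + 0i, c = 0.2940 + -0.4460i
Iter 1: z = 0.2940 + -0.4460i, |z|^2 = 0.2854
Iter 2: z = 0.1815 + -0.7082i, |z|^2 = 0.5346
Iter 3: z = -0.1747 + -0.7031i, |z|^2 = 0.5249
Iter 4: z = -0.1699 + -0.2004i, |z|^2 = 0.0690
Iter 5: z = 0.2827 + -0.3779i, |z|^2 = 0.2227
Iter 6: z = 0.2311 + -0.6597i, |z|^2 = 0.4886
Iter 7: z = -0.0878 + -0.7509i, |z|^2 = 0.5716
Iter 8: z = -0.2621 + -0.3142i, |z|^2 = 0.1674
Iter 9: z = 0.2640 + -0.2813i, |z|^2 = 0.1488
Iter 10: z = 0.2846 + -0.5945i, |z|^2 = 0.4344
Iter 11: z = 0.0215 + -0.7844i, |z|^2 = 0.6157
Iter 12: z = -0.3208 + -0.4798i, |z|^2 = 0.3331
Iter 13: z = 0.1667 + -0.1382i, |z|^2 = 0.0469
Iter 14: z = 0.3027 + -0.4921i, |z|^2 = 0.3338
Iter 15: z = 0.1435 + -0.7439i, |z|^2 = 0.5740
Iter 16: z = -0.2388 + -0.6595i, |z|^2 = 0.4920
Iter 17: z = -0.0839 + -0.1310i, |z|^2 = 0.0242
Iter 18: z = 0.2839 + -0.4240i, |z|^2 = 0.2604
Iter 19: z = 0.1948 + -0.6867i, |z|^2 = 0.5095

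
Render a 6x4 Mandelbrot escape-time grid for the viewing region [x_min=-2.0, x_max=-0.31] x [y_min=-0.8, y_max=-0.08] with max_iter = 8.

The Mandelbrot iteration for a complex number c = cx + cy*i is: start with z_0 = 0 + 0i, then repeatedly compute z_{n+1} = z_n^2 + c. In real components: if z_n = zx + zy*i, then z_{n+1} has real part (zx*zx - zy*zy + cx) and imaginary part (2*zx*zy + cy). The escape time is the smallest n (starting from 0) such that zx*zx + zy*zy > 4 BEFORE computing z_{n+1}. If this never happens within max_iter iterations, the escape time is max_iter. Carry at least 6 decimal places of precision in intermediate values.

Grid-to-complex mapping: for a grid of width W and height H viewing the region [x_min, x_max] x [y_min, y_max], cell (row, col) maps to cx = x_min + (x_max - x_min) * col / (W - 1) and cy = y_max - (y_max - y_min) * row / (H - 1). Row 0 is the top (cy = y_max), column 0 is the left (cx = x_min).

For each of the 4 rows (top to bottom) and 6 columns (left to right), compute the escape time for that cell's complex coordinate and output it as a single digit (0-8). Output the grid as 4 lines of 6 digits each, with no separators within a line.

(row=0, col=0): c = -2.0000 + -0.0800i → escape time 1
(row=0, col=1): c = -1.6620 + -0.0800i → escape time 6
(row=0, col=2): c = -1.3240 + -0.0800i → escape time 8
(row=0, col=3): c = -0.9860 + -0.0800i → escape time 8
(row=0, col=4): c = -0.6480 + -0.0800i → escape time 8
(row=0, col=5): c = -0.3100 + -0.0800i → escape time 8
(row=1, col=0): c = -2.0000 + -0.3200i → escape time 1
(row=1, col=1): c = -1.6620 + -0.3200i → escape time 4
(row=1, col=2): c = -1.3240 + -0.3200i → escape time 6
(row=1, col=3): c = -0.9860 + -0.3200i → escape time 8
(row=1, col=4): c = -0.6480 + -0.3200i → escape time 8
(row=1, col=5): c = -0.3100 + -0.3200i → escape time 8
(row=2, col=0): c = -2.0000 + -0.5600i → escape time 1
(row=2, col=1): c = -1.6620 + -0.5600i → escape time 3
(row=2, col=2): c = -1.3240 + -0.5600i → escape time 3
(row=2, col=3): c = -0.9860 + -0.5600i → escape time 5
(row=2, col=4): c = -0.6480 + -0.5600i → escape time 8
(row=2, col=5): c = -0.3100 + -0.5600i → escape time 8
(row=3, col=0): c = -2.0000 + -0.8000i → escape time 1
(row=3, col=1): c = -1.6620 + -0.8000i → escape time 3
(row=3, col=2): c = -1.3240 + -0.8000i → escape time 3
(row=3, col=3): c = -0.9860 + -0.8000i → escape time 3
(row=3, col=4): c = -0.6480 + -0.8000i → escape time 4
(row=3, col=5): c = -0.3100 + -0.8000i → escape time 8

Answer: 168888
146888
133588
133348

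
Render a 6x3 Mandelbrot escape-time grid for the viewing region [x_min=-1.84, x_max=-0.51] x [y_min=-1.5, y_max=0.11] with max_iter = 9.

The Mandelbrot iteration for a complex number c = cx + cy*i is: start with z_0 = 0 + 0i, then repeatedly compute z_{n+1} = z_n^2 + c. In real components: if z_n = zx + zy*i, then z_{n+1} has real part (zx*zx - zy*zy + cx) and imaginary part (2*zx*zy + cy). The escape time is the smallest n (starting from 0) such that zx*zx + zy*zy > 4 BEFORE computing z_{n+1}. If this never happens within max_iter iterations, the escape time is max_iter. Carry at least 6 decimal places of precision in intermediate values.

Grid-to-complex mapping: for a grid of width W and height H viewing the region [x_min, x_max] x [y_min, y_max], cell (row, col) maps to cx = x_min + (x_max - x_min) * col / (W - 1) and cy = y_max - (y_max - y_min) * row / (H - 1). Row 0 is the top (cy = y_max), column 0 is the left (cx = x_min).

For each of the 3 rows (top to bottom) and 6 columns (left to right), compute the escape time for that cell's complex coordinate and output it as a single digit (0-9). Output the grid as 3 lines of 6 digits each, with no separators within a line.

(row=0, col=0): c = -1.8400 + 0.1100i → escape time 4
(row=0, col=1): c = -1.5740 + 0.1100i → escape time 6
(row=0, col=2): c = -1.3080 + 0.1100i → escape time 9
(row=0, col=3): c = -1.0420 + 0.1100i → escape time 9
(row=0, col=4): c = -0.7760 + 0.1100i → escape time 9
(row=0, col=5): c = -0.5100 + 0.1100i → escape time 9
(row=1, col=0): c = -1.8400 + -0.6950i → escape time 2
(row=1, col=1): c = -1.5740 + -0.6950i → escape time 3
(row=1, col=2): c = -1.3080 + -0.6950i → escape time 3
(row=1, col=3): c = -1.0420 + -0.6950i → escape time 4
(row=1, col=4): c = -0.7760 + -0.6950i → escape time 4
(row=1, col=5): c = -0.5100 + -0.6950i → escape time 9
(row=2, col=0): c = -1.8400 + -1.5000i → escape time 1
(row=2, col=1): c = -1.5740 + -1.5000i → escape time 1
(row=2, col=2): c = -1.3080 + -1.5000i → escape time 2
(row=2, col=3): c = -1.0420 + -1.5000i → escape time 2
(row=2, col=4): c = -0.7760 + -1.5000i → escape time 2
(row=2, col=5): c = -0.5100 + -1.5000i → escape time 2

Answer: 469999
233449
112222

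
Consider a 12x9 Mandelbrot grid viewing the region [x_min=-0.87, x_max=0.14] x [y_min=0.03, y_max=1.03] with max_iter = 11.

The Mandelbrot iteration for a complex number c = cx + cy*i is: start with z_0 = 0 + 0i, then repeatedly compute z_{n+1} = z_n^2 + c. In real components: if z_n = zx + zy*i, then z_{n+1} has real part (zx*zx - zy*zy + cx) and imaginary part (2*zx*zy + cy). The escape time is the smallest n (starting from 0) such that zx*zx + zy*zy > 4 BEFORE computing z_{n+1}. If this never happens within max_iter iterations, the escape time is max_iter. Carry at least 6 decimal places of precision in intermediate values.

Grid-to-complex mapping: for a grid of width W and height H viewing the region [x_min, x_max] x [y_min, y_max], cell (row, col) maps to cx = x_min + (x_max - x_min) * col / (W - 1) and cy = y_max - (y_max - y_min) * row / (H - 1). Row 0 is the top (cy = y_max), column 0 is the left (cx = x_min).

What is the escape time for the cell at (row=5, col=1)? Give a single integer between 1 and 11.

Answer: 8

Derivation:
z_0 = 0 + 0i, c = -0.7782 + 0.4050i
Iter 1: z = -0.7782 + 0.4050i, |z|^2 = 0.7696
Iter 2: z = -0.3366 + -0.2253i, |z|^2 = 0.1641
Iter 3: z = -0.7156 + 0.5567i, |z|^2 = 0.8220
Iter 4: z = -0.5760 + -0.3918i, |z|^2 = 0.4853
Iter 5: z = -0.5999 + 0.8563i, |z|^2 = 1.0932
Iter 6: z = -1.1516 + -0.6225i, |z|^2 = 1.7136
Iter 7: z = 0.1605 + 1.8386i, |z|^2 = 3.4063
Iter 8: z = -4.1330 + 0.9951i, |z|^2 = 18.0721
Escaped at iteration 8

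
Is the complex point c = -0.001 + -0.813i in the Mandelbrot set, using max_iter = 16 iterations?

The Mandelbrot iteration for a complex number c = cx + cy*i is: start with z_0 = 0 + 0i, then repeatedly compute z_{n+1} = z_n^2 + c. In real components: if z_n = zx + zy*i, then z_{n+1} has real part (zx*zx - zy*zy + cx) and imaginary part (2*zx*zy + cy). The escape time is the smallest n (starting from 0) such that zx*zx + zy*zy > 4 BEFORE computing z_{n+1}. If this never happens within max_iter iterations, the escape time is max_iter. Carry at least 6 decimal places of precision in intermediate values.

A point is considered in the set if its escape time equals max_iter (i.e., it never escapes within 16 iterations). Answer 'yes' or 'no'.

z_0 = 0 + 0i, c = -0.0010 + -0.8130i
Iter 1: z = -0.0010 + -0.8130i, |z|^2 = 0.6610
Iter 2: z = -0.6620 + -0.8114i, |z|^2 = 1.0965
Iter 3: z = -0.2211 + 0.2612i, |z|^2 = 0.1171
Iter 4: z = -0.0203 + -0.9285i, |z|^2 = 0.8626
Iter 5: z = -0.8627 + -0.7752i, |z|^2 = 1.3453
Iter 6: z = 0.1423 + 0.5247i, |z|^2 = 0.2955
Iter 7: z = -0.2560 + -0.6637i, |z|^2 = 0.5060
Iter 8: z = -0.3759 + -0.4732i, |z|^2 = 0.3652
Iter 9: z = -0.0836 + -0.4572i, |z|^2 = 0.2161
Iter 10: z = -0.2031 + -0.7366i, |z|^2 = 0.5838
Iter 11: z = -0.5023 + -0.5138i, |z|^2 = 0.5163
Iter 12: z = -0.0127 + -0.2968i, |z|^2 = 0.0883
Iter 13: z = -0.0889 + -0.8054i, |z|^2 = 0.6566
Iter 14: z = -0.6418 + -0.6697i, |z|^2 = 0.8604
Iter 15: z = -0.0376 + 0.0467i, |z|^2 = 0.0036
Did not escape in 16 iterations → in set

Answer: yes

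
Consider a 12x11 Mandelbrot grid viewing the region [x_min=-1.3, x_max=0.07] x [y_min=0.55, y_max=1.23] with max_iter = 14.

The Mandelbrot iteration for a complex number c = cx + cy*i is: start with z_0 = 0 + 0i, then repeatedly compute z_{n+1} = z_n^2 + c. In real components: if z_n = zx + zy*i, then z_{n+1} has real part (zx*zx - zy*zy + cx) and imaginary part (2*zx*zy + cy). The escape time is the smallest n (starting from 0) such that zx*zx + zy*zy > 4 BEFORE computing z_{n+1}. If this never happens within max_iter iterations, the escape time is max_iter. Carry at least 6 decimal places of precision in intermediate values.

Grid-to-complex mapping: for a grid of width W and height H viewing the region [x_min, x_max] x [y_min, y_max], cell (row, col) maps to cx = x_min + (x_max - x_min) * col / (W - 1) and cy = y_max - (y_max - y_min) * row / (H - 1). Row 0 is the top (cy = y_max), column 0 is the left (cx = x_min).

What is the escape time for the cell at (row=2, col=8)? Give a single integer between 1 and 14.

z_0 = 0 + 0i, c = -0.3036 + 1.0940i
Iter 1: z = -0.3036 + 1.0940i, |z|^2 = 1.2890
Iter 2: z = -1.4083 + 0.4296i, |z|^2 = 2.1678
Iter 3: z = 1.4950 + -0.1161i, |z|^2 = 2.2486
Iter 4: z = 1.9180 + 0.7468i, |z|^2 = 4.2363
Escaped at iteration 4

Answer: 4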